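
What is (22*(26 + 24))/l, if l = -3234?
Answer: -50/147 ≈ -0.34014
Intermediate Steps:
(22*(26 + 24))/l = (22*(26 + 24))/(-3234) = (22*50)*(-1/3234) = 1100*(-1/3234) = -50/147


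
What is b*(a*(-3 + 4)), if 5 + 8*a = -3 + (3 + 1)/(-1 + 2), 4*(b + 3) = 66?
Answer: -27/4 ≈ -6.7500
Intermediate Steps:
b = 27/2 (b = -3 + (1/4)*66 = -3 + 33/2 = 27/2 ≈ 13.500)
a = -1/2 (a = -5/8 + (-3 + (3 + 1)/(-1 + 2))/8 = -5/8 + (-3 + 4/1)/8 = -5/8 + (-3 + 4*1)/8 = -5/8 + (-3 + 4)/8 = -5/8 + (1/8)*1 = -5/8 + 1/8 = -1/2 ≈ -0.50000)
b*(a*(-3 + 4)) = 27*(-(-3 + 4)/2)/2 = 27*(-1/2*1)/2 = (27/2)*(-1/2) = -27/4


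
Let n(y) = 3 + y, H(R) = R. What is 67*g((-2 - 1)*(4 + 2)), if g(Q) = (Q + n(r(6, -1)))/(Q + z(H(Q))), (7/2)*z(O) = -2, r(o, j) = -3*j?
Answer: 2814/65 ≈ 43.292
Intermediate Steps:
z(O) = -4/7 (z(O) = (2/7)*(-2) = -4/7)
g(Q) = (6 + Q)/(-4/7 + Q) (g(Q) = (Q + (3 - 3*(-1)))/(Q - 4/7) = (Q + (3 + 3))/(-4/7 + Q) = (Q + 6)/(-4/7 + Q) = (6 + Q)/(-4/7 + Q))
67*g((-2 - 1)*(4 + 2)) = 67*(7*(6 + (-2 - 1)*(4 + 2))/(-4 + 7*((-2 - 1)*(4 + 2)))) = 67*(7*(6 - 3*6)/(-4 + 7*(-3*6))) = 67*(7*(6 - 18)/(-4 + 7*(-18))) = 67*(7*(-12)/(-4 - 126)) = 67*(7*(-12)/(-130)) = 67*(7*(-1/130)*(-12)) = 67*(42/65) = 2814/65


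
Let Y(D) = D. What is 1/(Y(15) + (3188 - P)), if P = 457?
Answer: 1/2746 ≈ 0.00036417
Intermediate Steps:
1/(Y(15) + (3188 - P)) = 1/(15 + (3188 - 1*457)) = 1/(15 + (3188 - 457)) = 1/(15 + 2731) = 1/2746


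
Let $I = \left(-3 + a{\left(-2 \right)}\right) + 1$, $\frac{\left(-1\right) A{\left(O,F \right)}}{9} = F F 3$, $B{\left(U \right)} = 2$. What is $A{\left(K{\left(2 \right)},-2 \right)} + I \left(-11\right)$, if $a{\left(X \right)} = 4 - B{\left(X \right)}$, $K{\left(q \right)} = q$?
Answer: $-108$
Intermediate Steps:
$a{\left(X \right)} = 2$ ($a{\left(X \right)} = 4 - 2 = 2$)
$A{\left(O,F \right)} = - 27 F^{2}$ ($A{\left(O,F \right)} = - 9 F F 3 = - 9 F^{2} \cdot 3 = - 9 \cdot 3 F^{2} = - 27 F^{2}$)
$I = 0$ ($I = \left(-3 + 2\right) + 1 = -1 + 1 = 0$)
$A{\left(K{\left(2 \right)},-2 \right)} + I \left(-11\right) = - 27 \left(-2\right)^{2} + 0 \left(-11\right) = \left(-27\right) 4 + 0 = -108 + 0 = -108$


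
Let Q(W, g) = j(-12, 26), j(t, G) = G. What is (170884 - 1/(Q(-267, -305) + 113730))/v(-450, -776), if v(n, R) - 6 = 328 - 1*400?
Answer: -19439080303/7507896 ≈ -2589.2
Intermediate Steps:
Q(W, g) = 26
v(n, R) = -66 (v(n, R) = 6 + (328 - 1*400) = 6 + (328 - 400) = 6 - 72 = -66)
(170884 - 1/(Q(-267, -305) + 113730))/v(-450, -776) = (170884 - 1/(26 + 113730))/(-66) = (170884 - 1/113756)*(-1/66) = (19439080303/113756)*(-1/66) = -19439080303/7507896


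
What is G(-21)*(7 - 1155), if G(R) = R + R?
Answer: 48216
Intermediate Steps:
G(R) = 2*R
G(-21)*(7 - 1155) = (2*(-21))*(7 - 1155) = -42*(-1148) = 48216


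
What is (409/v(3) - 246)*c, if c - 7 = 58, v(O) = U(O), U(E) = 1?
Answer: 10595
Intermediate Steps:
v(O) = 1
c = 65 (c = 7 + 58 = 65)
(409/v(3) - 246)*c = (409/1 - 246)*65 = (409*1 - 246)*65 = (409 - 246)*65 = 163*65 = 10595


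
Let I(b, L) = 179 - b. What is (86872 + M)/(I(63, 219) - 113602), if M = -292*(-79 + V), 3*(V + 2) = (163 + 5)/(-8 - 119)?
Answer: -7026450/7206361 ≈ -0.97503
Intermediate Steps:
V = -310/127 (V = -2 + ((163 + 5)/(-8 - 119))/3 = -2 + (168/(-127))/3 = -2 + (168*(-1/127))/3 = -2 + (⅓)*(-168/127) = -2 - 56/127 = -310/127 ≈ -2.4409)
M = 3020156/127 (M = -292*(-79 - 310/127) = -292*(-10343/127) = 3020156/127 ≈ 23781.)
(86872 + M)/(I(63, 219) - 113602) = (86872 + 3020156/127)/((179 - 1*63) - 113602) = 14052900/(127*((179 - 63) - 113602)) = 14052900/(127*(116 - 113602)) = (14052900/127)/(-113486) = (14052900/127)*(-1/113486) = -7026450/7206361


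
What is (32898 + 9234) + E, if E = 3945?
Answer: 46077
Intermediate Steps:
(32898 + 9234) + E = (32898 + 9234) + 3945 = 42132 + 3945 = 46077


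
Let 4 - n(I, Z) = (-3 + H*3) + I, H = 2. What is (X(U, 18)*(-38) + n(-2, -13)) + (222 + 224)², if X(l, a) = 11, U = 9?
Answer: 198501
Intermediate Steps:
n(I, Z) = 1 - I (n(I, Z) = 4 - ((-3 + 2*3) + I) = 4 - ((-3 + 6) + I) = 4 - (3 + I) = 4 + (-3 - I) = 1 - I)
(X(U, 18)*(-38) + n(-2, -13)) + (222 + 224)² = (11*(-38) + (1 - 1*(-2))) + (222 + 224)² = (-418 + (1 + 2)) + 446² = (-418 + 3) + 198916 = -415 + 198916 = 198501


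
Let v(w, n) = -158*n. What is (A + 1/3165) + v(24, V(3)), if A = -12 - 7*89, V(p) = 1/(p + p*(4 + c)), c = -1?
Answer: -1367631/2110 ≈ -648.17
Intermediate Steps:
V(p) = 1/(4*p) (V(p) = 1/(p + p*(4 - 1)) = 1/(p + p*3) = 1/(p + 3*p) = 1/(4*p))
A = -635 (A = -12 - 623 = -635)
(A + 1/3165) + v(24, V(3)) = (-635 + 1/3165) - 79/(2*3) = -2009774/3165 - 158*1/12 = -2009774/3165 - 79/6 = -1367631/2110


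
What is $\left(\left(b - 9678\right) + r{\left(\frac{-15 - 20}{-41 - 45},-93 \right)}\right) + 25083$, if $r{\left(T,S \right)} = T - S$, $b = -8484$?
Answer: $\frac{603239}{86} \approx 7014.4$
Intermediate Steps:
$\left(\left(b - 9678\right) + r{\left(\frac{-15 - 20}{-41 - 45},-93 \right)}\right) + 25083 = \left(\left(-8484 - 9678\right) + \left(\frac{-15 - 20}{-41 - 45} - -93\right)\right) + 25083 = \left(\left(-8484 - 9678\right) + \left(- \frac{35}{-86} + 93\right)\right) + 25083 = \left(\left(-8484 - 9678\right) + \left(\left(-35\right) \left(- \frac{1}{86}\right) + 93\right)\right) + 25083 = \left(-18162 + \left(\frac{35}{86} + 93\right)\right) + 25083 = \left(-18162 + \frac{8033}{86}\right) + 25083 = - \frac{1553899}{86} + 25083 = \frac{603239}{86}$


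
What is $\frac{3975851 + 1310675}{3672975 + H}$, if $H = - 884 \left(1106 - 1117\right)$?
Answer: $\frac{5286526}{3682699} \approx 1.4355$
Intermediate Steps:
$H = 9724$ ($H = \left(-884\right) \left(-11\right) = 9724$)
$\frac{3975851 + 1310675}{3672975 + H} = \frac{3975851 + 1310675}{3672975 + 9724} = \frac{5286526}{3682699}$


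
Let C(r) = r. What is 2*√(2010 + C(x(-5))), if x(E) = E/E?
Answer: 2*√2011 ≈ 89.688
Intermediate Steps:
x(E) = 1
2*√(2010 + C(x(-5))) = 2*√(2010 + 1) = 2*√2011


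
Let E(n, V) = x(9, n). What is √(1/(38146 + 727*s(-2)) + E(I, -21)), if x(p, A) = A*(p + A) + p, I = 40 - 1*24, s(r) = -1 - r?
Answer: 3*√68671564626/38873 ≈ 20.224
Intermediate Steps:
I = 16 (I = 40 - 24 = 16)
x(p, A) = p + A*(A + p) (x(p, A) = A*(A + p) + p = p + A*(A + p))
E(n, V) = 9 + n² + 9*n (E(n, V) = 9 + n² + n*9 = 9 + n² + 9*n)
√(1/(38146 + 727*s(-2)) + E(I, -21)) = √(1/(38146 + 727*(-1 - 1*(-2))) + (9 + 16² + 9*16)) = √(1/(38146 + 727*(-1 + 2)) + (9 + 256 + 144)) = √(1/(38146 + 727*1) + 409) = √(1/(38146 + 727) + 409) = √(1/38873 + 409) = √(15899058/38873) = 3*√68671564626/38873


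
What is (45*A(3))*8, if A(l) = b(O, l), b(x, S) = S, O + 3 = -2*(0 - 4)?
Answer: 1080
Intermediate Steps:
O = 5 (O = -3 - 2*(0 - 4) = -3 - 2*(-4) = -3 + 8 = 5)
A(l) = l
(45*A(3))*8 = (45*3)*8 = 135*8 = 1080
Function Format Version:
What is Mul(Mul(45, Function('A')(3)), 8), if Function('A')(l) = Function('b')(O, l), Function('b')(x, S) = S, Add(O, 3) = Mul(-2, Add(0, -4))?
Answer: 1080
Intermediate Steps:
O = 5 (O = Add(-3, Mul(-2, Add(0, -4))) = Add(-3, Mul(-2, -4)) = Add(-3, 8) = 5)
Function('A')(l) = l
Mul(Mul(45, Function('A')(3)), 8) = Mul(Mul(45, 3), 8) = Mul(135, 8) = 1080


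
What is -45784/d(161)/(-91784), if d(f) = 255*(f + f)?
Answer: 5723/942048030 ≈ 6.0751e-6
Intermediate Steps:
d(f) = 510*f (d(f) = 255*(2*f) = 510*f)
-45784/d(161)/(-91784) = -45784/(510*161)/(-91784) = -45784/82110*(-1/91784) = -45784*1/82110*(-1/91784) = -22892/41055*(-1/91784) = 5723/942048030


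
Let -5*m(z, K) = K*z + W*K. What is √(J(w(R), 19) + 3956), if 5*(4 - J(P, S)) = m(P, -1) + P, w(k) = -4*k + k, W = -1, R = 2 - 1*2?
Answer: √99001/5 ≈ 62.929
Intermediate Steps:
R = 0 (R = 2 - 2 = 0)
w(k) = -3*k
m(z, K) = K/5 - K*z/5 (m(z, K) = -(K*z - K)/5 = -(-K + K*z)/5 = K/5 - K*z/5)
J(P, S) = 101/25 - 6*P/25 (J(P, S) = 4 - ((⅕)*(-1)*(1 - P) + P)/5 = 4 - ((-⅕ + P/5) + P)/5 = 4 - (-⅕ + 6*P/5)/5 = 4 + (1/25 - 6*P/25) = 101/25 - 6*P/25)
√(J(w(R), 19) + 3956) = √((101/25 - (-18)*0/25) + 3956) = √((101/25 - 6/25*0) + 3956) = √((101/25 + 0) + 3956) = √(101/25 + 3956) = √(99001/25) = √99001/5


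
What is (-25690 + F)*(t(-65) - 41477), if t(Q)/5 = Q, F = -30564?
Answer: 2351529708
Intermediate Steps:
t(Q) = 5*Q
(-25690 + F)*(t(-65) - 41477) = (-25690 - 30564)*(5*(-65) - 41477) = -56254*(-325 - 41477) = -56254*(-41802) = 2351529708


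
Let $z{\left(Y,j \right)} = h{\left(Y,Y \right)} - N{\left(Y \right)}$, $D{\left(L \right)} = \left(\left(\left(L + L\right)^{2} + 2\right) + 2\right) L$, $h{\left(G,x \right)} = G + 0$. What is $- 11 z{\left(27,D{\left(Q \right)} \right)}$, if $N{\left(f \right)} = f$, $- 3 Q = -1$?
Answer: $0$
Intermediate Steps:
$Q = \frac{1}{3}$ ($Q = \left(- \frac{1}{3}\right) \left(-1\right) = \frac{1}{3} \approx 0.33333$)
$h{\left(G,x \right)} = G$
$D{\left(L \right)} = L \left(4 + 4 L^{2}\right)$ ($D{\left(L \right)} = \left(\left(\left(2 L\right)^{2} + 2\right) + 2\right) L = \left(\left(4 L^{2} + 2\right) + 2\right) L = \left(\left(2 + 4 L^{2}\right) + 2\right) L = \left(4 + 4 L^{2}\right) L = L \left(4 + 4 L^{2}\right)$)
$z{\left(Y,j \right)} = 0$ ($z{\left(Y,j \right)} = Y - Y = 0$)
$- 11 z{\left(27,D{\left(Q \right)} \right)} = \left(-11\right) 0 = 0$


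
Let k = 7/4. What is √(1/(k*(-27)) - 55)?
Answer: I*√218379/63 ≈ 7.4176*I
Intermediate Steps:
k = 7/4 (k = 7*(¼) = 7/4 ≈ 1.7500)
√(1/(k*(-27)) - 55) = √(1/((7/4)*(-27)) - 55) = √(1/(-189/4) - 55) = √(-4/189 - 55) = √(-10399/189) = I*√218379/63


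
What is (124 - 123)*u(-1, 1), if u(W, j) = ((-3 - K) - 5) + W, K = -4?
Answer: -5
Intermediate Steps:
u(W, j) = -4 + W (u(W, j) = ((-3 - 1*(-4)) - 5) + W = ((-3 + 4) - 5) + W = (1 - 5) + W = -4 + W)
(124 - 123)*u(-1, 1) = (124 - 123)*(-4 - 1) = 1*(-5) = -5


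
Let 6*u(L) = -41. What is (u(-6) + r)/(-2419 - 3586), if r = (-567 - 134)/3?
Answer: 481/12010 ≈ 0.040050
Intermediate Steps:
r = -701/3 (r = -701*⅓ = -701/3 ≈ -233.67)
u(L) = -41/6 (u(L) = (⅙)*(-41) = -41/6)
(u(-6) + r)/(-2419 - 3586) = (-41/6 - 701/3)/(-2419 - 3586) = -481/2/(-6005) = -481/2*(-1/6005) = 481/12010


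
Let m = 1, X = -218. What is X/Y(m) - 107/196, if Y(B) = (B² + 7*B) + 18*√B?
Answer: -22755/2548 ≈ -8.9305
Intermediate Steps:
Y(B) = B² + 7*B + 18*√B
X/Y(m) - 107/196 = -218/(1² + 7*1 + 18*√1) - 107/196 = -218/(1 + 7 + 18*1) - 107*1/196 = -218/(1 + 7 + 18) - 107/196 = -218/26 - 107/196 = -218*1/26 - 107/196 = -109/13 - 107/196 = -22755/2548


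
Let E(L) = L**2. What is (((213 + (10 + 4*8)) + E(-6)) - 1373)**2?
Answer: 1170724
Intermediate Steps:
(((213 + (10 + 4*8)) + E(-6)) - 1373)**2 = (((213 + (10 + 4*8)) + (-6)**2) - 1373)**2 = (((213 + (10 + 32)) + 36) - 1373)**2 = (((213 + 42) + 36) - 1373)**2 = ((255 + 36) - 1373)**2 = (291 - 1373)**2 = (-1082)**2 = 1170724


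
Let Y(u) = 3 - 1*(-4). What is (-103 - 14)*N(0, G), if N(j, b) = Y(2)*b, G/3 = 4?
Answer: -9828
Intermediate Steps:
G = 12 (G = 3*4 = 12)
Y(u) = 7 (Y(u) = 3 + 4 = 7)
N(j, b) = 7*b
(-103 - 14)*N(0, G) = (-103 - 14)*(7*12) = -117*84 = -9828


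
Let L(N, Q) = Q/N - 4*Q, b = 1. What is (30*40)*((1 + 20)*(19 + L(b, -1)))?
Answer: 554400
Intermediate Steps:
L(N, Q) = -4*Q + Q/N (L(N, Q) = Q/N - 2*2*Q = Q/N - 4*Q = -4*Q + Q/N)
(30*40)*((1 + 20)*(19 + L(b, -1))) = (30*40)*((1 + 20)*(19 + (-4*(-1) - 1/1))) = 1200*(21*(19 + (4 - 1*1))) = 1200*(21*(19 + (4 - 1))) = 1200*(21*(19 + 3)) = 1200*(21*22) = 1200*462 = 554400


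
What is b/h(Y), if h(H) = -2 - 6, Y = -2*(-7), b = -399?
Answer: 399/8 ≈ 49.875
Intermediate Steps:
Y = 14
h(H) = -8
b/h(Y) = -399/(-8) = -399*(-⅛) = 399/8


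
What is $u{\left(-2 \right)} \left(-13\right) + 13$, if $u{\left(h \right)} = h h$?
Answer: $-39$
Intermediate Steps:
$u{\left(h \right)} = h^{2}$
$u{\left(-2 \right)} \left(-13\right) + 13 = \left(-2\right)^{2} \left(-13\right) + 13 = 4 \left(-13\right) + 13 = -52 + 13 = -39$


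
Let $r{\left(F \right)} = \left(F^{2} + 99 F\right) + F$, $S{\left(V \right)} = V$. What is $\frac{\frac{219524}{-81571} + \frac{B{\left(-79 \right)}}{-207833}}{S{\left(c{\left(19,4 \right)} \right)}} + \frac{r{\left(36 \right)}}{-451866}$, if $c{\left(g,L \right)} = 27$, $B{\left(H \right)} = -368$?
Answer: $- \frac{3807265038562780}{34472475491039271} \approx -0.11044$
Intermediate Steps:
$r{\left(F \right)} = F^{2} + 100 F$
$\frac{\frac{219524}{-81571} + \frac{B{\left(-79 \right)}}{-207833}}{S{\left(c{\left(19,4 \right)} \right)}} + \frac{r{\left(36 \right)}}{-451866} = \frac{\frac{219524}{-81571} - \frac{368}{-207833}}{27} + \frac{36 \left(100 + 36\right)}{-451866} = \left(219524 \left(- \frac{1}{81571}\right) - - \frac{368}{207833}\right) \frac{1}{27} + 36 \cdot 136 \left(- \frac{1}{451866}\right) = \left(- \frac{219524}{81571} + \frac{368}{207833}\right) \frac{1}{27} + 4896 \left(- \frac{1}{451866}\right) = \left(- \frac{45594313364}{16953145643}\right) \frac{1}{27} - \frac{816}{75311} = - \frac{45594313364}{457734932361} - \frac{816}{75311} = - \frac{3807265038562780}{34472475491039271}$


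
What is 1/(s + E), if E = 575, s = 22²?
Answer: 1/1059 ≈ 0.00094429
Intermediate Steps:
s = 484
1/(s + E) = 1/(484 + 575) = 1/1059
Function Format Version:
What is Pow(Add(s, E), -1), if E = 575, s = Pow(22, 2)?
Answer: Rational(1, 1059) ≈ 0.00094429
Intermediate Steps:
s = 484
Pow(Add(s, E), -1) = Pow(Add(484, 575), -1) = Pow(1059, -1) = Rational(1, 1059)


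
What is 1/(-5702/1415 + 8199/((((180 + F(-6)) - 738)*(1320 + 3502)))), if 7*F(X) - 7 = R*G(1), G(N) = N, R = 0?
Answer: -3800483410/15326341093 ≈ -0.24797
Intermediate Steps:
F(X) = 1 (F(X) = 1 + (0*1)/7 = 1 + (⅐)*0 = 1 + 0 = 1)
1/(-5702/1415 + 8199/((((180 + F(-6)) - 738)*(1320 + 3502)))) = 1/(-5702/1415 + 8199/((((180 + 1) - 738)*(1320 + 3502)))) = 1/(-5702*1/1415 + 8199/(((181 - 738)*4822))) = 1/(-5702/1415 + 8199/((-557*4822))) = 1/(-5702/1415 + 8199/(-2685854)) = 1/(-5702/1415 + 8199*(-1/2685854)) = 1/(-5702/1415 - 8199/2685854) = 1/(-15326341093/3800483410) = -3800483410/15326341093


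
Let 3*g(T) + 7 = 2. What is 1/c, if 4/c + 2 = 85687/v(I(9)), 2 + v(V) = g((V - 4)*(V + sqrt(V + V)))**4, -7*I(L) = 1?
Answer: 6939721/1852 ≈ 3747.1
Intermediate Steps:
g(T) = -5/3 (g(T) = -7/3 + (1/3)*2 = -7/3 + 2/3 = -5/3)
I(L) = -1/7 (I(L) = -1/7*1 = -1/7)
v(V) = 463/81 (v(V) = -2 + (-5/3)**4 = -2 + 625/81 = 463/81)
c = 1852/6939721 (c = 4/(-2 + 85687/(463/81)) = 4/(-2 + 85687*(81/463)) = 4/(-2 + 6940647/463) = 4/(6939721/463) = 4*(463/6939721) = 1852/6939721 ≈ 0.00026687)
1/c = 1/(1852/6939721) = 6939721/1852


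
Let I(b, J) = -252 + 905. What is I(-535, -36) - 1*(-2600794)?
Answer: 2601447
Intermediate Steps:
I(b, J) = 653
I(-535, -36) - 1*(-2600794) = 653 - 1*(-2600794) = 653 + 2600794 = 2601447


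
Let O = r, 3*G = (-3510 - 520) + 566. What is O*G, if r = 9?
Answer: -10392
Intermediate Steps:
G = -3464/3 (G = ((-3510 - 520) + 566)/3 = (-4030 + 566)/3 = (⅓)*(-3464) = -3464/3 ≈ -1154.7)
O = 9
O*G = 9*(-3464/3) = -10392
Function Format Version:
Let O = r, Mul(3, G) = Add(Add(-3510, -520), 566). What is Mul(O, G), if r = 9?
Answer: -10392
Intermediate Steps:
G = Rational(-3464, 3) (G = Mul(Rational(1, 3), Add(Add(-3510, -520), 566)) = Mul(Rational(1, 3), Add(-4030, 566)) = Mul(Rational(1, 3), -3464) = Rational(-3464, 3) ≈ -1154.7)
O = 9
Mul(O, G) = Mul(9, Rational(-3464, 3)) = -10392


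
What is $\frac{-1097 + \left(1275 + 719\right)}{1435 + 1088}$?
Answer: $\frac{299}{841} \approx 0.35553$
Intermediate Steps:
$\frac{-1097 + \left(1275 + 719\right)}{1435 + 1088} = \frac{-1097 + 1994}{2523} = 897 \cdot \frac{1}{2523} = \frac{299}{841}$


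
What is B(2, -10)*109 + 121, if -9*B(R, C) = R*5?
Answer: -⅑ ≈ -0.11111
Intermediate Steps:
B(R, C) = -5*R/9 (B(R, C) = -R*5/9 = -5*R/9)
B(2, -10)*109 + 121 = -5/9*2*109 + 121 = -10/9*109 + 121 = -1090/9 + 121 = -⅑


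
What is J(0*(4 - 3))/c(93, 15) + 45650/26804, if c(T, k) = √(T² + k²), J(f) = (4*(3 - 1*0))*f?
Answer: 22825/13402 ≈ 1.7031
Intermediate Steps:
J(f) = 12*f (J(f) = (4*(3 + 0))*f = (4*3)*f = 12*f)
J(0*(4 - 3))/c(93, 15) + 45650/26804 = (12*(0*(4 - 3)))/(√(93² + 15²)) + 45650/26804 = (12*(0*1))/(√(8649 + 225)) + 45650*(1/26804) = (12*0)/(√8874) + 22825/13402 = 0/((3*√986)) + 22825/13402 = 0*(√986/2958) + 22825/13402 = 0 + 22825/13402 = 22825/13402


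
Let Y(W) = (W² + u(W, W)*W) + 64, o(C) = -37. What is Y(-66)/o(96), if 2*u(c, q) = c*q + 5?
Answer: 139493/37 ≈ 3770.1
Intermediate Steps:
u(c, q) = 5/2 + c*q/2 (u(c, q) = (c*q + 5)/2 = (5 + c*q)/2 = 5/2 + c*q/2)
Y(W) = 64 + W² + W*(5/2 + W²/2) (Y(W) = (W² + (5/2 + W*W/2)*W) + 64 = (W² + (5/2 + W²/2)*W) + 64 = (W² + W*(5/2 + W²/2)) + 64 = 64 + W² + W*(5/2 + W²/2))
Y(-66)/o(96) = (64 + (-66)² + (½)*(-66)*(5 + (-66)²))/(-37) = (64 + 4356 + (½)*(-66)*(5 + 4356))*(-1/37) = (64 + 4356 + (½)*(-66)*4361)*(-1/37) = (64 + 4356 - 143913)*(-1/37) = -139493*(-1/37) = 139493/37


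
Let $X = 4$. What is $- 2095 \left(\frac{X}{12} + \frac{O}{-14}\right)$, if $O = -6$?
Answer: $- \frac{33520}{21} \approx -1596.2$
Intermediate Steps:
$- 2095 \left(\frac{X}{12} + \frac{O}{-14}\right) = - 2095 \left(\frac{4}{12} - \frac{6}{-14}\right) = - 2095 \left(4 \cdot \frac{1}{12} - - \frac{3}{7}\right) = - 2095 \left(\frac{1}{3} + \frac{3}{7}\right) = \left(-2095\right) \frac{16}{21} = - \frac{33520}{21}$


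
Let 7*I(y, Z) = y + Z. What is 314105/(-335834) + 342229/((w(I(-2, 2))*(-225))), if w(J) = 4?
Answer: -57607414243/151125300 ≈ -381.19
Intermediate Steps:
I(y, Z) = Z/7 + y/7 (I(y, Z) = (y + Z)/7 = (Z + y)/7 = Z/7 + y/7)
314105/(-335834) + 342229/((w(I(-2, 2))*(-225))) = 314105/(-335834) + 342229/((4*(-225))) = 314105*(-1/335834) + 342229/(-900) = -314105/335834 + 342229*(-1/900) = -314105/335834 - 342229/900 = -57607414243/151125300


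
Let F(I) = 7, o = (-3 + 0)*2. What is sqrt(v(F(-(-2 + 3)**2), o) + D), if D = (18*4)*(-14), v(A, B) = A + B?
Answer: I*sqrt(1007) ≈ 31.733*I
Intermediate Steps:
o = -6 (o = -3*2 = -6)
D = -1008 (D = 72*(-14) = -1008)
sqrt(v(F(-(-2 + 3)**2), o) + D) = sqrt((7 - 6) - 1008) = sqrt(1 - 1008) = sqrt(-1007) = I*sqrt(1007)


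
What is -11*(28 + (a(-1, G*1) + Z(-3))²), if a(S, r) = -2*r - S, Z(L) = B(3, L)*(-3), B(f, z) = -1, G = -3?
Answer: -1408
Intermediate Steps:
Z(L) = 3 (Z(L) = -1*(-3) = 3)
a(S, r) = -S - 2*r
-11*(28 + (a(-1, G*1) + Z(-3))²) = -11*(28 + ((-1*(-1) - (-6)) + 3)²) = -11*(28 + ((1 - 2*(-3)) + 3)²) = -11*(28 + ((1 + 6) + 3)²) = -11*(28 + (7 + 3)²) = -11*(28 + 10²) = -11*(28 + 100) = -11*128 = -1408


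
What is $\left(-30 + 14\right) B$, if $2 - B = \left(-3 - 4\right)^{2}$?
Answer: $752$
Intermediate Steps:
$B = -47$ ($B = 2 - \left(-3 - 4\right)^{2} = 2 - \left(-7\right)^{2} = 2 - 49 = -47$)
$\left(-30 + 14\right) B = \left(-30 + 14\right) \left(-47\right) = \left(-16\right) \left(-47\right) = 752$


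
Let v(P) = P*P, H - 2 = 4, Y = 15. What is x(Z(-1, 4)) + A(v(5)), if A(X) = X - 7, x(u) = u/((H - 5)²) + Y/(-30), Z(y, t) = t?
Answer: 43/2 ≈ 21.500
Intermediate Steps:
H = 6 (H = 2 + 4 = 6)
v(P) = P²
x(u) = -½ + u (x(u) = u/((6 - 5)²) + 15/(-30) = u/(1²) + 15*(-1/30) = u/1 - ½ = u*1 - ½ = u - ½ = -½ + u)
A(X) = -7 + X
x(Z(-1, 4)) + A(v(5)) = (-½ + 4) + (-7 + 5²) = 7/2 + (-7 + 25) = 7/2 + 18 = 43/2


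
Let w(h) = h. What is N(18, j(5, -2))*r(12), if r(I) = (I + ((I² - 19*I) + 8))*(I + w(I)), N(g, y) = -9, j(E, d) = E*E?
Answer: 13824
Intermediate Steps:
j(E, d) = E²
r(I) = 2*I*(8 + I² - 18*I) (r(I) = (I + ((I² - 19*I) + 8))*(I + I) = (I + (8 + I² - 19*I))*(2*I) = (8 + I² - 18*I)*(2*I) = 2*I*(8 + I² - 18*I))
N(18, j(5, -2))*r(12) = -18*12*(8 + 12² - 18*12) = -18*12*(8 + 144 - 216) = -18*12*(-64) = -9*(-1536) = 13824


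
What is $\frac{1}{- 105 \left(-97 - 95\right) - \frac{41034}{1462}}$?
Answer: $\frac{731}{14716443} \approx 4.9672 \cdot 10^{-5}$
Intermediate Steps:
$\frac{1}{- 105 \left(-97 - 95\right) - \frac{41034}{1462}} = \frac{1}{\left(-105\right) \left(-192\right) - \frac{20517}{731}} = \frac{1}{20160 - \frac{20517}{731}} = \frac{1}{\frac{14716443}{731}} = \frac{731}{14716443}$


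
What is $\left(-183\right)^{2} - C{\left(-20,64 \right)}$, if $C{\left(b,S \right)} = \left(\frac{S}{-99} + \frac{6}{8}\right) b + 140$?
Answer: $\frac{3301756}{99} \approx 33351.0$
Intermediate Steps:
$C{\left(b,S \right)} = 140 + b \left(\frac{3}{4} - \frac{S}{99}\right)$ ($C{\left(b,S \right)} = \left(S \left(- \frac{1}{99}\right) + 6 \cdot \frac{1}{8}\right) b + 140 = \left(- \frac{S}{99} + \frac{3}{4}\right) b + 140 = \left(\frac{3}{4} - \frac{S}{99}\right) b + 140 = b \left(\frac{3}{4} - \frac{S}{99}\right) + 140 = 140 + b \left(\frac{3}{4} - \frac{S}{99}\right)$)
$\left(-183\right)^{2} - C{\left(-20,64 \right)} = \left(-183\right)^{2} - \left(140 + \frac{3}{4} \left(-20\right) - \frac{64}{99} \left(-20\right)\right) = 33489 - \left(140 - 15 + \frac{1280}{99}\right) = 33489 - \frac{13655}{99} = \frac{3301756}{99}$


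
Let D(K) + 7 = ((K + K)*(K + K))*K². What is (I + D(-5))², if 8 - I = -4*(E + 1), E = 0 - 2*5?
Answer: 6076225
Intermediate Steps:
E = -10 (E = 0 - 10 = -10)
I = -28 (I = 8 - (-4)*(-10 + 1) = 8 - (-4)*(-9) = 8 - 1*36 = 8 - 36 = -28)
D(K) = -7 + 4*K⁴ (D(K) = -7 + ((K + K)*(K + K))*K² = -7 + ((2*K)*(2*K))*K² = -7 + (4*K²)*K² = -7 + 4*K⁴)
(I + D(-5))² = (-28 + (-7 + 4*(-5)⁴))² = (-28 + (-7 + 4*625))² = (-28 + (-7 + 2500))² = (-28 + 2493)² = 2465² = 6076225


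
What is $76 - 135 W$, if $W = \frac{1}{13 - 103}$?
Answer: $\frac{155}{2} \approx 77.5$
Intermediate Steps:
$W = - \frac{1}{90}$ ($W = \frac{1}{-90} = - \frac{1}{90} \approx -0.011111$)
$76 - 135 W = 76 - - \frac{3}{2} = 76 + \frac{3}{2} = \frac{155}{2}$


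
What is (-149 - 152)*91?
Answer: -27391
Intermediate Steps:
(-149 - 152)*91 = -301*91 = -27391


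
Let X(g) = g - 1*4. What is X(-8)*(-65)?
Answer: 780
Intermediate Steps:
X(g) = -4 + g (X(g) = g - 4 = -4 + g)
X(-8)*(-65) = (-4 - 8)*(-65) = -12*(-65) = 780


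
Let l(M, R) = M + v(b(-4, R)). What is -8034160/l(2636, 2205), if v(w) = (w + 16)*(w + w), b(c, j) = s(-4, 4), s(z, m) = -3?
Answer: -4017080/1279 ≈ -3140.8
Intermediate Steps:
b(c, j) = -3
v(w) = 2*w*(16 + w) (v(w) = (16 + w)*(2*w) = 2*w*(16 + w))
l(M, R) = -78 + M (l(M, R) = M + 2*(-3)*(16 - 3) = M + 2*(-3)*13 = M - 78 = -78 + M)
-8034160/l(2636, 2205) = -8034160/(-78 + 2636) = -8034160/2558 = -8034160*1/2558 = -4017080/1279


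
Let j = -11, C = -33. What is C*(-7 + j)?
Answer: 594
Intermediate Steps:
C*(-7 + j) = -33*(-7 - 11) = -33*(-18) = 594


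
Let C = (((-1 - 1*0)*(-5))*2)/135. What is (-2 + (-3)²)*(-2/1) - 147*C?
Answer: -224/9 ≈ -24.889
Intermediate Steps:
C = 2/27 (C = (((-1 + 0)*(-5))*2)*(1/135) = (-1*(-5)*2)*(1/135) = (5*2)*(1/135) = 10*(1/135) = 2/27 ≈ 0.074074)
(-2 + (-3)²)*(-2/1) - 147*C = (-2 + (-3)²)*(-2/1) - 147*2/27 = (-2 + 9)*(-2*1) - 98/9 = 7*(-2) - 98/9 = -14 - 98/9 = -224/9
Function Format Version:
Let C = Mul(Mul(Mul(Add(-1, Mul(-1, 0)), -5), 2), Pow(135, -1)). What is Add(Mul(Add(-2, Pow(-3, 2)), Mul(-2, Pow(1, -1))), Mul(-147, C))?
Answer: Rational(-224, 9) ≈ -24.889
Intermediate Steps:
C = Rational(2, 27) (C = Mul(Mul(Mul(Add(-1, 0), -5), 2), Rational(1, 135)) = Mul(Mul(Mul(-1, -5), 2), Rational(1, 135)) = Mul(Mul(5, 2), Rational(1, 135)) = Mul(10, Rational(1, 135)) = Rational(2, 27) ≈ 0.074074)
Add(Mul(Add(-2, Pow(-3, 2)), Mul(-2, Pow(1, -1))), Mul(-147, C)) = Add(Mul(Add(-2, Pow(-3, 2)), Mul(-2, Pow(1, -1))), Mul(-147, Rational(2, 27))) = Add(Mul(Add(-2, 9), Mul(-2, 1)), Rational(-98, 9)) = Add(Mul(7, -2), Rational(-98, 9)) = Add(-14, Rational(-98, 9)) = Rational(-224, 9)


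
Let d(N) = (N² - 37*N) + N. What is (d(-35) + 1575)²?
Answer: 16483600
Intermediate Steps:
d(N) = N² - 36*N
(d(-35) + 1575)² = (-35*(-36 - 35) + 1575)² = (-35*(-71) + 1575)² = (2485 + 1575)² = 4060² = 16483600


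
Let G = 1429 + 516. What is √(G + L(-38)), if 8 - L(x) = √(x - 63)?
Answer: √(1953 - I*√101) ≈ 44.193 - 0.1137*I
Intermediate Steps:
L(x) = 8 - √(-63 + x) (L(x) = 8 - √(x - 63) = 8 - √(-63 + x))
G = 1945
√(G + L(-38)) = √(1945 + (8 - √(-63 - 38))) = √(1945 + (8 - √(-101))) = √(1945 + (8 - I*√101)) = √(1953 - I*√101)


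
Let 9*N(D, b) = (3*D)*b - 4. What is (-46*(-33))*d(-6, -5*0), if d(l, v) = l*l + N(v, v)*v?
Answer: 54648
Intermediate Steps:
N(D, b) = -4/9 + D*b/3 (N(D, b) = ((3*D)*b - 4)/9 = (3*D*b - 4)/9 = (-4 + 3*D*b)/9 = -4/9 + D*b/3)
d(l, v) = l**2 + v*(-4/9 + v**2/3) (d(l, v) = l*l + (-4/9 + v*v/3)*v = l**2 + (-4/9 + v**2/3)*v = l**2 + v*(-4/9 + v**2/3))
(-46*(-33))*d(-6, -5*0) = (-46*(-33))*((-6)**2 - (-20)*0/9 + (-5*0)**3/3) = 1518*(36 - 4/9*0 + (1/3)*0**3) = 1518*(36 + 0 + (1/3)*0) = 1518*(36 + 0 + 0) = 1518*36 = 54648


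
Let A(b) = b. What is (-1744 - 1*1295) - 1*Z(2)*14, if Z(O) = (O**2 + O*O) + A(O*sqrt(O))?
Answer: -3151 - 28*sqrt(2) ≈ -3190.6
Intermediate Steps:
Z(O) = O**(3/2) + 2*O**2 (Z(O) = (O**2 + O*O) + O*sqrt(O) = (O**2 + O**2) + O**(3/2) = 2*O**2 + O**(3/2) = O**(3/2) + 2*O**2)
(-1744 - 1*1295) - 1*Z(2)*14 = (-1744 - 1*1295) - 1*(2**(3/2) + 2*2**2)*14 = (-1744 - 1295) - 1*(2*sqrt(2) + 2*4)*14 = -3039 - 1*(2*sqrt(2) + 8)*14 = -3039 - 1*(8 + 2*sqrt(2))*14 = -3039 - (8 + 2*sqrt(2))*14 = -3039 - (112 + 28*sqrt(2)) = -3039 + (-112 - 28*sqrt(2)) = -3151 - 28*sqrt(2)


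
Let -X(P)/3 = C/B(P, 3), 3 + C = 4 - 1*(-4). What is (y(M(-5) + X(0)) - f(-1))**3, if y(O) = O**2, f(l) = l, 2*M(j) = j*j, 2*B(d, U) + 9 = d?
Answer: 743923693981/46656 ≈ 1.5945e+7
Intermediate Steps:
B(d, U) = -9/2 + d/2
M(j) = j**2/2 (M(j) = (j*j)/2 = j**2/2)
C = 5 (C = -3 + (4 - 1*(-4)) = -3 + (4 + 4) = -3 + 8 = 5)
X(P) = -15/(-9/2 + P/2)
(y(M(-5) + X(0)) - f(-1))**3 = (((1/2)*(-5)**2 - 30/(-9 + 0))**2 - 1*(-1))**3 = (((1/2)*25 - 30/(-9))**2 + 1)**3 = ((25/2 - 30*(-1/9))**2 + 1)**3 = ((25/2 + 10/3)**2 + 1)**3 = ((95/6)**2 + 1)**3 = (9025/36 + 1)**3 = (9061/36)**3 = 743923693981/46656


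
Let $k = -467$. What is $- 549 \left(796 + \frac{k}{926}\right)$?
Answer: $- \frac{404409321}{926} \approx -4.3673 \cdot 10^{5}$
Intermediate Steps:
$- 549 \left(796 + \frac{k}{926}\right) = - 549 \left(796 - \frac{467}{926}\right) = \left(-549\right) \frac{736629}{926} = - \frac{404409321}{926}$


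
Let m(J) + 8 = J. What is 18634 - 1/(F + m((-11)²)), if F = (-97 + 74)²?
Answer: 11963027/642 ≈ 18634.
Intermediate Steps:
m(J) = -8 + J
F = 529 (F = (-23)² = 529)
18634 - 1/(F + m((-11)²)) = 18634 - 1/(529 + (-8 + (-11)²)) = 18634 - 1/(529 + (-8 + 121)) = 18634 - 1/(529 + 113) = 18634 - 1/642 = 11963027/642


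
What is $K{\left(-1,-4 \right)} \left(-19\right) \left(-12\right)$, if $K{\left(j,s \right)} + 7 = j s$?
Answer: $-684$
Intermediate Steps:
$K{\left(j,s \right)} = -7 + j s$
$K{\left(-1,-4 \right)} \left(-19\right) \left(-12\right) = \left(-7 - -4\right) \left(-19\right) \left(-12\right) = \left(-7 + 4\right) \left(-19\right) \left(-12\right) = \left(-3\right) \left(-19\right) \left(-12\right) = 57 \left(-12\right) = -684$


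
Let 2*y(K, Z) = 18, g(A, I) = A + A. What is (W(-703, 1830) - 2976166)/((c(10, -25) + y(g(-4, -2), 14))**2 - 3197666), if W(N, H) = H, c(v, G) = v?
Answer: 2974336/3197305 ≈ 0.93026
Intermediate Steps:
g(A, I) = 2*A
y(K, Z) = 9 (y(K, Z) = (1/2)*18 = 9)
(W(-703, 1830) - 2976166)/((c(10, -25) + y(g(-4, -2), 14))**2 - 3197666) = (1830 - 2976166)/((10 + 9)**2 - 3197666) = -2974336/(19**2 - 3197666) = -2974336/(361 - 3197666) = -2974336/(-3197305) = -2974336*(-1/3197305) = 2974336/3197305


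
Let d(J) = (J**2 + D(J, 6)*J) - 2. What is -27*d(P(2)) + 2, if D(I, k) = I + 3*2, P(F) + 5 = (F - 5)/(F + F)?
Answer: -6383/8 ≈ -797.88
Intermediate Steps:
P(F) = -5 + (-5 + F)/(2*F) (P(F) = -5 + (F - 5)/(F + F) = -5 + (-5 + F)/((2*F)) = -5 + (-5 + F)*(1/(2*F)) = -5 + (-5 + F)/(2*F))
D(I, k) = 6 + I (D(I, k) = I + 6 = 6 + I)
d(J) = -2 + J**2 + J*(6 + J) (d(J) = (J**2 + (6 + J)*J) - 2 = (J**2 + J*(6 + J)) - 2 = -2 + J**2 + J*(6 + J))
-27*d(P(2)) + 2 = -27*(-2 + ((1/2)*(-5 - 9*2)/2)**2 + ((1/2)*(-5 - 9*2)/2)*(6 + (1/2)*(-5 - 9*2)/2)) + 2 = -27*(-2 + ((1/2)*(1/2)*(-5 - 18))**2 + ((1/2)*(1/2)*(-5 - 18))*(6 + (1/2)*(1/2)*(-5 - 18))) + 2 = -27*(-2 + ((1/2)*(1/2)*(-23))**2 + ((1/2)*(1/2)*(-23))*(6 + (1/2)*(1/2)*(-23))) + 2 = -27*(-2 + (-23/4)**2 - 23*(6 - 23/4)/4) + 2 = -27*(-2 + 529/16 - 23/4*1/4) + 2 = -27*(-2 + 529/16 - 23/16) + 2 = -27*237/8 + 2 = -6399/8 + 2 = -6383/8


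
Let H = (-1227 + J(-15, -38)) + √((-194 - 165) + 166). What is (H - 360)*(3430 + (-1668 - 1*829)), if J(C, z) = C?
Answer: -1494666 + 933*I*√193 ≈ -1.4947e+6 + 12962.0*I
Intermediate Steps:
H = -1242 + I*√193 (H = (-1227 - 15) + √((-194 - 165) + 166) = -1242 + √(-359 + 166) = -1242 + √(-193) = -1242 + I*√193 ≈ -1242.0 + 13.892*I)
(H - 360)*(3430 + (-1668 - 1*829)) = ((-1242 + I*√193) - 360)*(3430 + (-1668 - 1*829)) = (-1602 + I*√193)*(3430 + (-1668 - 829)) = (-1602 + I*√193)*(3430 - 2497) = (-1602 + I*√193)*933 = -1494666 + 933*I*√193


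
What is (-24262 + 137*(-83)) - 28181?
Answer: -63814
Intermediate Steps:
(-24262 + 137*(-83)) - 28181 = (-24262 - 11371) - 28181 = -35633 - 28181 = -63814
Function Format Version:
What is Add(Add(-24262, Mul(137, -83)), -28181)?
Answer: -63814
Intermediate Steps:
Add(Add(-24262, Mul(137, -83)), -28181) = Add(Add(-24262, -11371), -28181) = Add(-35633, -28181) = -63814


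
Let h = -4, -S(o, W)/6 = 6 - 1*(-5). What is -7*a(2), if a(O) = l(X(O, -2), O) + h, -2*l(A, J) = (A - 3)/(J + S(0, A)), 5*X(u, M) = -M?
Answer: 18011/640 ≈ 28.142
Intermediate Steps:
S(o, W) = -66 (S(o, W) = -6*(6 - 1*(-5)) = -6*(6 + 5) = -6*11 = -66)
X(u, M) = -M/5 (X(u, M) = (-M)/5 = -M/5)
l(A, J) = -(-3 + A)/(2*(-66 + J)) (l(A, J) = -(A - 3)/(2*(J - 66)) = -(-3 + A)/(2*(-66 + J)))
a(O) = -4 + 13/(10*(-66 + O)) (a(O) = (3 - (-1)*(-2)/5)/(2*(-66 + O)) - 4 = (3 - 1*2/5)/(2*(-66 + O)) - 4 = (3 - 2/5)/(2*(-66 + O)) - 4 = (1/2)*(13/5)/(-66 + O) - 4 = 13/(10*(-66 + O)) - 4 = -4 + 13/(10*(-66 + O)))
-7*a(2) = -7*(2653 - 40*2)/(10*(-66 + 2)) = -7*(2653 - 80)/(10*(-64)) = -7*(-1)*2573/(10*64) = -7*(-2573/640) = 18011/640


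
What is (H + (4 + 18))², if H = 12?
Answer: 1156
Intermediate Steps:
(H + (4 + 18))² = (12 + (4 + 18))² = (12 + 22)² = 34² = 1156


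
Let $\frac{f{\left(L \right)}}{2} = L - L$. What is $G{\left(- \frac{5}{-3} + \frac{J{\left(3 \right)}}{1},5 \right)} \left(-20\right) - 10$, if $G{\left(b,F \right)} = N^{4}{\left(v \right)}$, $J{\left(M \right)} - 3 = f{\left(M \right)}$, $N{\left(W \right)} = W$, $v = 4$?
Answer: $-5130$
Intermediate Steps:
$f{\left(L \right)} = 0$ ($f{\left(L \right)} = 2 \left(L - L\right) = 2 \cdot 0 = 0$)
$J{\left(M \right)} = 3$ ($J{\left(M \right)} = 3 + 0 = 3$)
$G{\left(b,F \right)} = 256$ ($G{\left(b,F \right)} = 4^{4} = 256$)
$G{\left(- \frac{5}{-3} + \frac{J{\left(3 \right)}}{1},5 \right)} \left(-20\right) - 10 = 256 \left(-20\right) - 10 = -5120 - 10 = -5130$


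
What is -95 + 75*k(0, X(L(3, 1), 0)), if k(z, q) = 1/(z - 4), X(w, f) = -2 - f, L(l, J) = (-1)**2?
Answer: -455/4 ≈ -113.75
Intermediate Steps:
L(l, J) = 1
k(z, q) = 1/(-4 + z)
-95 + 75*k(0, X(L(3, 1), 0)) = -95 + 75/(-4 + 0) = -95 + 75/(-4) = -95 + 75*(-1/4) = -95 - 75/4 = -455/4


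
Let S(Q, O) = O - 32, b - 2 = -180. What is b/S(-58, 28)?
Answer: 89/2 ≈ 44.500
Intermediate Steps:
b = -178 (b = 2 - 180 = -178)
S(Q, O) = -32 + O
b/S(-58, 28) = -178/(-32 + 28) = -178/(-4) = -178*(-1/4) = 89/2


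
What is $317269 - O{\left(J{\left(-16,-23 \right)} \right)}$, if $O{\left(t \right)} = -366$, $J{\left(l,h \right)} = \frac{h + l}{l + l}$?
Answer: $317635$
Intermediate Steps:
$J{\left(l,h \right)} = \frac{h + l}{2 l}$
$317269 - O{\left(J{\left(-16,-23 \right)} \right)} = 317269 - -366 = 317269 + 366 = 317635$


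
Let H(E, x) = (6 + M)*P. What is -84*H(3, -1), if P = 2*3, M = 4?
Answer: -5040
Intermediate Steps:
P = 6
H(E, x) = 60 (H(E, x) = (6 + 4)*6 = 10*6 = 60)
-84*H(3, -1) = -84*60 = -5040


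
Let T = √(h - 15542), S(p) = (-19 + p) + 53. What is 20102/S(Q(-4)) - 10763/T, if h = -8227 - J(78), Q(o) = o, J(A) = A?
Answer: 10051/15 + 10763*I*√23847/23847 ≈ 670.07 + 69.697*I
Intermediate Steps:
h = -8305 (h = -8227 - 1*78 = -8227 - 78 = -8305)
S(p) = 34 + p
T = I*√23847 (T = √(-8305 - 15542) = √(-23847) = I*√23847 ≈ 154.42*I)
20102/S(Q(-4)) - 10763/T = 20102/(34 - 4) - 10763*(-I*√23847/23847) = 20102/30 - (-10763)*I*√23847/23847 = 20102*(1/30) + 10763*I*√23847/23847 = 10051/15 + 10763*I*√23847/23847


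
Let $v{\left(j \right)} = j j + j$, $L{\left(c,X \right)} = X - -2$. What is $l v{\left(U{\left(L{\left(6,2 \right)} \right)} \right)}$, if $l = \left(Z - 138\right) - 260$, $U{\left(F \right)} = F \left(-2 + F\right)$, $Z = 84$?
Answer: $-22608$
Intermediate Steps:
$L{\left(c,X \right)} = 2 + X$ ($L{\left(c,X \right)} = X + 2 = 2 + X$)
$v{\left(j \right)} = j + j^{2}$ ($v{\left(j \right)} = j^{2} + j = j + j^{2}$)
$l = -314$ ($l = \left(84 - 138\right) - 260 = -54 - 260 = -314$)
$l v{\left(U{\left(L{\left(6,2 \right)} \right)} \right)} = - 314 \left(2 + 2\right) \left(-2 + \left(2 + 2\right)\right) \left(1 + \left(2 + 2\right) \left(-2 + \left(2 + 2\right)\right)\right) = - 314 \cdot 4 \left(-2 + 4\right) \left(1 + 4 \left(-2 + 4\right)\right) = - 314 \cdot 4 \cdot 2 \left(1 + 4 \cdot 2\right) = - 314 \cdot 8 \left(1 + 8\right) = - 314 \cdot 8 \cdot 9 = \left(-314\right) 72 = -22608$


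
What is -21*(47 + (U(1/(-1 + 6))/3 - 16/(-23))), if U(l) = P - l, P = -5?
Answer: -110999/115 ≈ -965.21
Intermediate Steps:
U(l) = -5 - l
-21*(47 + (U(1/(-1 + 6))/3 - 16/(-23))) = -21*(47 + ((-5 - 1/(-1 + 6))/3 - 16/(-23))) = -21*(47 + ((-5 - 1/5)*(1/3) - 16*(-1/23))) = -21*(47 + ((-5 - 1*1/5)*(1/3) + 16/23)) = -21*(47 + ((-5 - 1/5)*(1/3) + 16/23)) = -21*(47 + (-26/5*1/3 + 16/23)) = -21*(47 + (-26/15 + 16/23)) = -21*(47 - 358/345) = -21*15857/345 = -110999/115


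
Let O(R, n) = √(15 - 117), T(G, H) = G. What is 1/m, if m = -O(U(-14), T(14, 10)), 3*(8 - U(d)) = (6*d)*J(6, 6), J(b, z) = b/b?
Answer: I*√102/102 ≈ 0.099015*I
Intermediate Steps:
J(b, z) = 1
U(d) = 8 - 2*d (U(d) = 8 - 6*d/3 = 8 - 2*d)
O(R, n) = I*√102 (O(R, n) = √(-102) = I*√102)
m = -I*√102 ≈ -10.1*I
1/m = 1/(-I*√102) = I*√102/102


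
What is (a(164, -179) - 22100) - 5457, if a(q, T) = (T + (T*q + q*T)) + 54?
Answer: -86394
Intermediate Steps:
a(q, T) = 54 + T + 2*T*q (a(q, T) = (T + (T*q + T*q)) + 54 = (T + 2*T*q) + 54 = 54 + T + 2*T*q)
(a(164, -179) - 22100) - 5457 = ((54 - 179 + 2*(-179)*164) - 22100) - 5457 = ((54 - 179 - 58712) - 22100) - 5457 = (-58837 - 22100) - 5457 = -80937 - 5457 = -86394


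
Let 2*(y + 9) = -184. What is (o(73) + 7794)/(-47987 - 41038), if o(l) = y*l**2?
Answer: 106087/17805 ≈ 5.9583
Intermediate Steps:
y = -101 (y = -9 + (1/2)*(-184) = -9 - 92 = -101)
o(l) = -101*l**2
(o(73) + 7794)/(-47987 - 41038) = (-101*73**2 + 7794)/(-47987 - 41038) = (-101*5329 + 7794)/(-89025) = (-538229 + 7794)*(-1/89025) = -530435*(-1/89025) = 106087/17805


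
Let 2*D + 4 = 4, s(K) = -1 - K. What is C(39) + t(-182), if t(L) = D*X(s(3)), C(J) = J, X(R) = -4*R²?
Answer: 39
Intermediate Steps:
D = 0 (D = -2 + (½)*4 = -2 + 2 = 0)
t(L) = 0 (t(L) = 0*(-4*(-1 - 1*3)²) = 0*(-4*(-1 - 3)²) = 0*(-4*(-4)²) = 0*(-4*16) = 0*(-64) = 0)
C(39) + t(-182) = 39 + 0 = 39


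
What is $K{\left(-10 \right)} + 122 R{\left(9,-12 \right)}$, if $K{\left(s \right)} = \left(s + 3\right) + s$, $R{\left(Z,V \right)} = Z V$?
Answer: $-13193$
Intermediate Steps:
$R{\left(Z,V \right)} = V Z$
$K{\left(s \right)} = 3 + 2 s$ ($K{\left(s \right)} = \left(3 + s\right) + s = 3 + 2 s$)
$K{\left(-10 \right)} + 122 R{\left(9,-12 \right)} = \left(3 + 2 \left(-10\right)\right) + 122 \left(\left(-12\right) 9\right) = \left(3 - 20\right) + 122 \left(-108\right) = -17 - 13176 = -13193$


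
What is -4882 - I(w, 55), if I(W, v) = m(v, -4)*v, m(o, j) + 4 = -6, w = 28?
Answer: -4332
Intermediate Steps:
m(o, j) = -10 (m(o, j) = -4 - 6 = -10)
I(W, v) = -10*v
-4882 - I(w, 55) = -4882 - (-10)*55 = -4882 - 1*(-550) = -4882 + 550 = -4332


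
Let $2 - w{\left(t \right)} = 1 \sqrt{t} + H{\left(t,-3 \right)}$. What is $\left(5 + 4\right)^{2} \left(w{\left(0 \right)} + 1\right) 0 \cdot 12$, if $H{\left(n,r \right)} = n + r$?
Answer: $0$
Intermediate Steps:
$w{\left(t \right)} = 5 - t - \sqrt{t}$ ($w{\left(t \right)} = 2 - \left(1 \sqrt{t} + \left(t - 3\right)\right) = 2 - \left(\sqrt{t} + \left(-3 + t\right)\right) = 2 - \left(-3 + t + \sqrt{t}\right) = 5 - t - \sqrt{t}$)
$\left(5 + 4\right)^{2} \left(w{\left(0 \right)} + 1\right) 0 \cdot 12 = \left(5 + 4\right)^{2} \left(\left(5 - 0 - \sqrt{0}\right) + 1\right) 0 \cdot 12 = 9^{2} \left(\left(5 + 0 - 0\right) + 1\right) 0 \cdot 12 = 81 \left(\left(5 + 0 + 0\right) + 1\right) 0 \cdot 12 = 81 \left(5 + 1\right) 0 \cdot 12 = 81 \cdot 6 \cdot 0 \cdot 12 = 486 \cdot 0 \cdot 12 = 0 \cdot 12 = 0$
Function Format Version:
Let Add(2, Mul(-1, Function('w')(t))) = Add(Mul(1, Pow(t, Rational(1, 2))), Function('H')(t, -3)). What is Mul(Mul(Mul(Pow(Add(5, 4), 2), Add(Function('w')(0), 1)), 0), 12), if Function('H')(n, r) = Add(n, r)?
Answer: 0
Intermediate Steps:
Function('w')(t) = Add(5, Mul(-1, t), Mul(-1, Pow(t, Rational(1, 2)))) (Function('w')(t) = Add(2, Mul(-1, Add(Mul(1, Pow(t, Rational(1, 2))), Add(t, -3)))) = Add(2, Mul(-1, Add(Pow(t, Rational(1, 2)), Add(-3, t)))) = Add(2, Mul(-1, Add(-3, t, Pow(t, Rational(1, 2))))) = Add(2, Add(3, Mul(-1, t), Mul(-1, Pow(t, Rational(1, 2))))) = Add(5, Mul(-1, t), Mul(-1, Pow(t, Rational(1, 2)))))
Mul(Mul(Mul(Pow(Add(5, 4), 2), Add(Function('w')(0), 1)), 0), 12) = Mul(Mul(Mul(Pow(Add(5, 4), 2), Add(Add(5, Mul(-1, 0), Mul(-1, Pow(0, Rational(1, 2)))), 1)), 0), 12) = Mul(Mul(Mul(Pow(9, 2), Add(Add(5, 0, Mul(-1, 0)), 1)), 0), 12) = Mul(Mul(Mul(81, Add(Add(5, 0, 0), 1)), 0), 12) = Mul(Mul(Mul(81, Add(5, 1)), 0), 12) = Mul(Mul(Mul(81, 6), 0), 12) = Mul(Mul(486, 0), 12) = Mul(0, 12) = 0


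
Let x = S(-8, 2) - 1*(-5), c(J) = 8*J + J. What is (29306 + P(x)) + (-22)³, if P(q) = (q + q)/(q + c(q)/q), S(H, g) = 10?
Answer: 74637/4 ≈ 18659.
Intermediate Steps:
c(J) = 9*J
x = 15 (x = 10 - 1*(-5) = 10 + 5 = 15)
P(q) = 2*q/(9 + q) (P(q) = (q + q)/(q + (9*q)/q) = (2*q)/(q + 9) = (2*q)/(9 + q) = 2*q/(9 + q))
(29306 + P(x)) + (-22)³ = (29306 + 2*15/(9 + 15)) + (-22)³ = (29306 + 2*15/24) - 10648 = (29306 + 2*15*(1/24)) - 10648 = (29306 + 5/4) - 10648 = 117229/4 - 10648 = 74637/4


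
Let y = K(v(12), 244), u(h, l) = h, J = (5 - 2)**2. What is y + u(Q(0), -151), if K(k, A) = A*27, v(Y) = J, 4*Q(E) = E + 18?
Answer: 13185/2 ≈ 6592.5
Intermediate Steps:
Q(E) = 9/2 + E/4 (Q(E) = (E + 18)/4 = (18 + E)/4 = 9/2 + E/4)
J = 9 (J = 3**2 = 9)
v(Y) = 9
K(k, A) = 27*A
y = 6588 (y = 27*244 = 6588)
y + u(Q(0), -151) = 6588 + (9/2 + (1/4)*0) = 6588 + (9/2 + 0) = 6588 + 9/2 = 13185/2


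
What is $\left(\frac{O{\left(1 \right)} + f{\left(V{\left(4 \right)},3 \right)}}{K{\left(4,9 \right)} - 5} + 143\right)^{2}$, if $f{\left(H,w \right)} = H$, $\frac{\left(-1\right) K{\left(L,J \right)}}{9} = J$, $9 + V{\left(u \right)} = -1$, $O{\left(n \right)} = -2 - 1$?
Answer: $\frac{151560721}{7396} \approx 20492.0$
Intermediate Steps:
$O{\left(n \right)} = -3$ ($O{\left(n \right)} = -2 - 1 = -3$)
$V{\left(u \right)} = -10$ ($V{\left(u \right)} = -9 - 1 = -10$)
$K{\left(L,J \right)} = - 9 J$
$\left(\frac{O{\left(1 \right)} + f{\left(V{\left(4 \right)},3 \right)}}{K{\left(4,9 \right)} - 5} + 143\right)^{2} = \left(\frac{-3 - 10}{\left(-9\right) 9 - 5} + 143\right)^{2} = \left(- \frac{13}{-81 - 5} + 143\right)^{2} = \left(- \frac{13}{-86} + 143\right)^{2} = \left(\left(-13\right) \left(- \frac{1}{86}\right) + 143\right)^{2} = \left(\frac{13}{86} + 143\right)^{2} = \left(\frac{12311}{86}\right)^{2} = \frac{151560721}{7396}$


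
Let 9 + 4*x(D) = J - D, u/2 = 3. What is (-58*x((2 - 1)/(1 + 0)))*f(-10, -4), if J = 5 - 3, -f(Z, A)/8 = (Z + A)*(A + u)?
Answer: 25984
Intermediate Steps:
u = 6 (u = 2*3 = 6)
f(Z, A) = -8*(6 + A)*(A + Z) (f(Z, A) = -8*(Z + A)*(A + 6) = -8*(A + Z)*(6 + A) = -8*(6 + A)*(A + Z))
J = 2
x(D) = -7/4 - D/4 (x(D) = -9/4 + (2 - D)/4 = -9/4 + (½ - D/4) = -7/4 - D/4)
(-58*x((2 - 1)/(1 + 0)))*f(-10, -4) = (-58*(-7/4 - (2 - 1)/(4*(1 + 0))))*(-48*(-4) - 48*(-10) - 8*(-4)² - 8*(-4)*(-10)) = (-58*(-7/4 - 1/(4*1)))*(192 + 480 - 8*16 - 320) = (-58*(-7/4 - 1/4))*(192 + 480 - 128 - 320) = -58*(-7/4 - ¼*1)*224 = -58*(-7/4 - ¼)*224 = -58*(-2)*224 = 116*224 = 25984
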